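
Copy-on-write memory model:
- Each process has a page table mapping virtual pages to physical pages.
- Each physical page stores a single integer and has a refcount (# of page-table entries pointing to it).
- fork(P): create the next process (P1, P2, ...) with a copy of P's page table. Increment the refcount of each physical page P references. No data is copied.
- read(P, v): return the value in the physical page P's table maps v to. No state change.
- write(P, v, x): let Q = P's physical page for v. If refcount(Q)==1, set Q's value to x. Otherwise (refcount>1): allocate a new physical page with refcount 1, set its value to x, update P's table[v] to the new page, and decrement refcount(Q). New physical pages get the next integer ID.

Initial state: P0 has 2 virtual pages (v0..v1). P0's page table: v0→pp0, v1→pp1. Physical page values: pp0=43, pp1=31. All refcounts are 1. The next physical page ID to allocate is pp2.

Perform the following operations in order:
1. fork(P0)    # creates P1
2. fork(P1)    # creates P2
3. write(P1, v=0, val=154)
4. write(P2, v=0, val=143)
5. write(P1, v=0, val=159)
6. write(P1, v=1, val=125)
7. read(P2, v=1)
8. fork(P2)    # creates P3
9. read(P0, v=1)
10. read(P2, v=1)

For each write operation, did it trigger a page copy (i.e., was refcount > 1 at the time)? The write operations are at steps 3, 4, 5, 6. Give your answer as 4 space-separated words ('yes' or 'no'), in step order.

Op 1: fork(P0) -> P1. 2 ppages; refcounts: pp0:2 pp1:2
Op 2: fork(P1) -> P2. 2 ppages; refcounts: pp0:3 pp1:3
Op 3: write(P1, v0, 154). refcount(pp0)=3>1 -> COPY to pp2. 3 ppages; refcounts: pp0:2 pp1:3 pp2:1
Op 4: write(P2, v0, 143). refcount(pp0)=2>1 -> COPY to pp3. 4 ppages; refcounts: pp0:1 pp1:3 pp2:1 pp3:1
Op 5: write(P1, v0, 159). refcount(pp2)=1 -> write in place. 4 ppages; refcounts: pp0:1 pp1:3 pp2:1 pp3:1
Op 6: write(P1, v1, 125). refcount(pp1)=3>1 -> COPY to pp4. 5 ppages; refcounts: pp0:1 pp1:2 pp2:1 pp3:1 pp4:1
Op 7: read(P2, v1) -> 31. No state change.
Op 8: fork(P2) -> P3. 5 ppages; refcounts: pp0:1 pp1:3 pp2:1 pp3:2 pp4:1
Op 9: read(P0, v1) -> 31. No state change.
Op 10: read(P2, v1) -> 31. No state change.

yes yes no yes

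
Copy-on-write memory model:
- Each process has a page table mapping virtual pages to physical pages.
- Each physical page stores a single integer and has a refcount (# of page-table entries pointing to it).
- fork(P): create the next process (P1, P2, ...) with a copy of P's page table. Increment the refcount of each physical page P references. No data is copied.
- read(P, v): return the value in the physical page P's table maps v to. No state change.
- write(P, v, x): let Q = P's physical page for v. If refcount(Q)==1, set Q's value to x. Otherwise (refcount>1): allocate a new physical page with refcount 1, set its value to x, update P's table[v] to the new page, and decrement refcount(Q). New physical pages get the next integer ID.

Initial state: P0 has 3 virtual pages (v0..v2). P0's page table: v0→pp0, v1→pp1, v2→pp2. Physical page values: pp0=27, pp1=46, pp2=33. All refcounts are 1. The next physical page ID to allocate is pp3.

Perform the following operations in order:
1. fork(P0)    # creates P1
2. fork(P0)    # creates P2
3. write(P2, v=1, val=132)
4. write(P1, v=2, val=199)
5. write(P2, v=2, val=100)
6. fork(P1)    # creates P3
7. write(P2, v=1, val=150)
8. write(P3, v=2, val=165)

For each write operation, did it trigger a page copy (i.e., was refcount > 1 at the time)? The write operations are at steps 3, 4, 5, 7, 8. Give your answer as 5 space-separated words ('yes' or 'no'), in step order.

Op 1: fork(P0) -> P1. 3 ppages; refcounts: pp0:2 pp1:2 pp2:2
Op 2: fork(P0) -> P2. 3 ppages; refcounts: pp0:3 pp1:3 pp2:3
Op 3: write(P2, v1, 132). refcount(pp1)=3>1 -> COPY to pp3. 4 ppages; refcounts: pp0:3 pp1:2 pp2:3 pp3:1
Op 4: write(P1, v2, 199). refcount(pp2)=3>1 -> COPY to pp4. 5 ppages; refcounts: pp0:3 pp1:2 pp2:2 pp3:1 pp4:1
Op 5: write(P2, v2, 100). refcount(pp2)=2>1 -> COPY to pp5. 6 ppages; refcounts: pp0:3 pp1:2 pp2:1 pp3:1 pp4:1 pp5:1
Op 6: fork(P1) -> P3. 6 ppages; refcounts: pp0:4 pp1:3 pp2:1 pp3:1 pp4:2 pp5:1
Op 7: write(P2, v1, 150). refcount(pp3)=1 -> write in place. 6 ppages; refcounts: pp0:4 pp1:3 pp2:1 pp3:1 pp4:2 pp5:1
Op 8: write(P3, v2, 165). refcount(pp4)=2>1 -> COPY to pp6. 7 ppages; refcounts: pp0:4 pp1:3 pp2:1 pp3:1 pp4:1 pp5:1 pp6:1

yes yes yes no yes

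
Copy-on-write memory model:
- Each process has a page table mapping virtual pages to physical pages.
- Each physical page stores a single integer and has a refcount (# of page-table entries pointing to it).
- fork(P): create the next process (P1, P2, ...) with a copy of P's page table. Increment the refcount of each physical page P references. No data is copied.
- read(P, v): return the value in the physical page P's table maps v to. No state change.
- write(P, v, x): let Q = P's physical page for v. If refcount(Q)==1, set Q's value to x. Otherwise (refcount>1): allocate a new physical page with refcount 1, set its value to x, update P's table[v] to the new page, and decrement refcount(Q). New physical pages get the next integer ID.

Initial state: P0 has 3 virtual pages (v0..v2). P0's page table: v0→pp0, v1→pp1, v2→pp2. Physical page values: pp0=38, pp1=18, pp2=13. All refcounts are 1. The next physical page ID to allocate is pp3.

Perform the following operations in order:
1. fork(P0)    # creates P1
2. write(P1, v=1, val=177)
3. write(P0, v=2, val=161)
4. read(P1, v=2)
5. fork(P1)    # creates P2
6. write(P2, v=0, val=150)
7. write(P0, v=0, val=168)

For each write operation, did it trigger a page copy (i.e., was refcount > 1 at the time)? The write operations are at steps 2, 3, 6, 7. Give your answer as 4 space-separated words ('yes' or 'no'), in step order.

Op 1: fork(P0) -> P1. 3 ppages; refcounts: pp0:2 pp1:2 pp2:2
Op 2: write(P1, v1, 177). refcount(pp1)=2>1 -> COPY to pp3. 4 ppages; refcounts: pp0:2 pp1:1 pp2:2 pp3:1
Op 3: write(P0, v2, 161). refcount(pp2)=2>1 -> COPY to pp4. 5 ppages; refcounts: pp0:2 pp1:1 pp2:1 pp3:1 pp4:1
Op 4: read(P1, v2) -> 13. No state change.
Op 5: fork(P1) -> P2. 5 ppages; refcounts: pp0:3 pp1:1 pp2:2 pp3:2 pp4:1
Op 6: write(P2, v0, 150). refcount(pp0)=3>1 -> COPY to pp5. 6 ppages; refcounts: pp0:2 pp1:1 pp2:2 pp3:2 pp4:1 pp5:1
Op 7: write(P0, v0, 168). refcount(pp0)=2>1 -> COPY to pp6. 7 ppages; refcounts: pp0:1 pp1:1 pp2:2 pp3:2 pp4:1 pp5:1 pp6:1

yes yes yes yes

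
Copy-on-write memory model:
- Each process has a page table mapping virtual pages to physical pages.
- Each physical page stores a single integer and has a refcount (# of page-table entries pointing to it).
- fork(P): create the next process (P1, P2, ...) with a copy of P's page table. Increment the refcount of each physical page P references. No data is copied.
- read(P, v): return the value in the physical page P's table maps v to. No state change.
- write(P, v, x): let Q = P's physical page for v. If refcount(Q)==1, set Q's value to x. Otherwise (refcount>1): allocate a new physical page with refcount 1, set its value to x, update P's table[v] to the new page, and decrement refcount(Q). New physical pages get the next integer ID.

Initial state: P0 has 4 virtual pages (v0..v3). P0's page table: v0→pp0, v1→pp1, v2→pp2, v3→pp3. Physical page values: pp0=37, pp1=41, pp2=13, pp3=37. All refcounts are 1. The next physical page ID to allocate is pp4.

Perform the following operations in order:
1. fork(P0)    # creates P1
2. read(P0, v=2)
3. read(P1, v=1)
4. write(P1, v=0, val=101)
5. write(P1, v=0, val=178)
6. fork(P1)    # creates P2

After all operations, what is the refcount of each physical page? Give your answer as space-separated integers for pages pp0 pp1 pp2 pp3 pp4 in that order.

Answer: 1 3 3 3 2

Derivation:
Op 1: fork(P0) -> P1. 4 ppages; refcounts: pp0:2 pp1:2 pp2:2 pp3:2
Op 2: read(P0, v2) -> 13. No state change.
Op 3: read(P1, v1) -> 41. No state change.
Op 4: write(P1, v0, 101). refcount(pp0)=2>1 -> COPY to pp4. 5 ppages; refcounts: pp0:1 pp1:2 pp2:2 pp3:2 pp4:1
Op 5: write(P1, v0, 178). refcount(pp4)=1 -> write in place. 5 ppages; refcounts: pp0:1 pp1:2 pp2:2 pp3:2 pp4:1
Op 6: fork(P1) -> P2. 5 ppages; refcounts: pp0:1 pp1:3 pp2:3 pp3:3 pp4:2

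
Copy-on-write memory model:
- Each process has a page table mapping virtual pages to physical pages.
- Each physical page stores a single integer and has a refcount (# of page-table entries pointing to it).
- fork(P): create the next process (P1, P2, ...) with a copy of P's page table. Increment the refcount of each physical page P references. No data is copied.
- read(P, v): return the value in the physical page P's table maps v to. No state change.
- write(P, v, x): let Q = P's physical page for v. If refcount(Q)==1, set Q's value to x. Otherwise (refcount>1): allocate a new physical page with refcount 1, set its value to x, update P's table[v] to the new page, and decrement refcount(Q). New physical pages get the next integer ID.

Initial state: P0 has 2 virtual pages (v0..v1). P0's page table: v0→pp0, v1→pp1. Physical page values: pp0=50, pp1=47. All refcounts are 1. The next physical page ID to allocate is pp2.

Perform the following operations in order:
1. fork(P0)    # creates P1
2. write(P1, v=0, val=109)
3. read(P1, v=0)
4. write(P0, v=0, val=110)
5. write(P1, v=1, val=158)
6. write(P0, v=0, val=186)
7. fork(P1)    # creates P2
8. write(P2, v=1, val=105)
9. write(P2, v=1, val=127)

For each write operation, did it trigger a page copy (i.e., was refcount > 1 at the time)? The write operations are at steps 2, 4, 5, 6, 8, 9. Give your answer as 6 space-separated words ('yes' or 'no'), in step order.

Op 1: fork(P0) -> P1. 2 ppages; refcounts: pp0:2 pp1:2
Op 2: write(P1, v0, 109). refcount(pp0)=2>1 -> COPY to pp2. 3 ppages; refcounts: pp0:1 pp1:2 pp2:1
Op 3: read(P1, v0) -> 109. No state change.
Op 4: write(P0, v0, 110). refcount(pp0)=1 -> write in place. 3 ppages; refcounts: pp0:1 pp1:2 pp2:1
Op 5: write(P1, v1, 158). refcount(pp1)=2>1 -> COPY to pp3. 4 ppages; refcounts: pp0:1 pp1:1 pp2:1 pp3:1
Op 6: write(P0, v0, 186). refcount(pp0)=1 -> write in place. 4 ppages; refcounts: pp0:1 pp1:1 pp2:1 pp3:1
Op 7: fork(P1) -> P2. 4 ppages; refcounts: pp0:1 pp1:1 pp2:2 pp3:2
Op 8: write(P2, v1, 105). refcount(pp3)=2>1 -> COPY to pp4. 5 ppages; refcounts: pp0:1 pp1:1 pp2:2 pp3:1 pp4:1
Op 9: write(P2, v1, 127). refcount(pp4)=1 -> write in place. 5 ppages; refcounts: pp0:1 pp1:1 pp2:2 pp3:1 pp4:1

yes no yes no yes no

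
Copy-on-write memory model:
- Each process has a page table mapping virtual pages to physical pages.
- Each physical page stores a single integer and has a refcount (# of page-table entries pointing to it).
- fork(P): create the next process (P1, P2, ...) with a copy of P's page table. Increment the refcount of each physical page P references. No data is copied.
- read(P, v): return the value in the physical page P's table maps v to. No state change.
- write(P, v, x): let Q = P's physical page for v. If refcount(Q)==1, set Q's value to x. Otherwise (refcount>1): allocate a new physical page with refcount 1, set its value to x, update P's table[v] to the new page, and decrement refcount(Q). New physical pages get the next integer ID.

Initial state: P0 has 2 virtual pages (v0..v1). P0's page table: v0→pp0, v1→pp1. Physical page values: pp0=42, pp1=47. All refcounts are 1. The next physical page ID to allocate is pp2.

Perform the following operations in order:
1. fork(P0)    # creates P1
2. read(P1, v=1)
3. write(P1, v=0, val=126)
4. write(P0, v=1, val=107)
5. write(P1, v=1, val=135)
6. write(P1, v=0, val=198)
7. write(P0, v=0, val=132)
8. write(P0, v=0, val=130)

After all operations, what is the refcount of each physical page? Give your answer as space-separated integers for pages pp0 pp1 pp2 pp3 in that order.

Answer: 1 1 1 1

Derivation:
Op 1: fork(P0) -> P1. 2 ppages; refcounts: pp0:2 pp1:2
Op 2: read(P1, v1) -> 47. No state change.
Op 3: write(P1, v0, 126). refcount(pp0)=2>1 -> COPY to pp2. 3 ppages; refcounts: pp0:1 pp1:2 pp2:1
Op 4: write(P0, v1, 107). refcount(pp1)=2>1 -> COPY to pp3. 4 ppages; refcounts: pp0:1 pp1:1 pp2:1 pp3:1
Op 5: write(P1, v1, 135). refcount(pp1)=1 -> write in place. 4 ppages; refcounts: pp0:1 pp1:1 pp2:1 pp3:1
Op 6: write(P1, v0, 198). refcount(pp2)=1 -> write in place. 4 ppages; refcounts: pp0:1 pp1:1 pp2:1 pp3:1
Op 7: write(P0, v0, 132). refcount(pp0)=1 -> write in place. 4 ppages; refcounts: pp0:1 pp1:1 pp2:1 pp3:1
Op 8: write(P0, v0, 130). refcount(pp0)=1 -> write in place. 4 ppages; refcounts: pp0:1 pp1:1 pp2:1 pp3:1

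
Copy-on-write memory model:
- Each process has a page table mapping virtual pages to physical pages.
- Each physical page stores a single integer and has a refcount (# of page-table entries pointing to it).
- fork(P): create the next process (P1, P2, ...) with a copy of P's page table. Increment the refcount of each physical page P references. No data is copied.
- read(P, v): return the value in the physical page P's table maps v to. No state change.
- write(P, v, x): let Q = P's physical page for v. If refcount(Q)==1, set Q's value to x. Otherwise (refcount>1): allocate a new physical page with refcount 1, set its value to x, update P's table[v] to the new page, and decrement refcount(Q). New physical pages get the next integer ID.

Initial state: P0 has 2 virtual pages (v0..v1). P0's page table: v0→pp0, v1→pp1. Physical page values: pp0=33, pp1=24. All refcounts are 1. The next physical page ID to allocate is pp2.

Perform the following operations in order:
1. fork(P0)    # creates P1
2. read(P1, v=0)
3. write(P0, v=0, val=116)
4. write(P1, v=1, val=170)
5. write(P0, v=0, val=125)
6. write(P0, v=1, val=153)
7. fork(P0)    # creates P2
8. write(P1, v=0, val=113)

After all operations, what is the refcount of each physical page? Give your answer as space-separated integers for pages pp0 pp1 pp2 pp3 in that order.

Answer: 1 2 2 1

Derivation:
Op 1: fork(P0) -> P1. 2 ppages; refcounts: pp0:2 pp1:2
Op 2: read(P1, v0) -> 33. No state change.
Op 3: write(P0, v0, 116). refcount(pp0)=2>1 -> COPY to pp2. 3 ppages; refcounts: pp0:1 pp1:2 pp2:1
Op 4: write(P1, v1, 170). refcount(pp1)=2>1 -> COPY to pp3. 4 ppages; refcounts: pp0:1 pp1:1 pp2:1 pp3:1
Op 5: write(P0, v0, 125). refcount(pp2)=1 -> write in place. 4 ppages; refcounts: pp0:1 pp1:1 pp2:1 pp3:1
Op 6: write(P0, v1, 153). refcount(pp1)=1 -> write in place. 4 ppages; refcounts: pp0:1 pp1:1 pp2:1 pp3:1
Op 7: fork(P0) -> P2. 4 ppages; refcounts: pp0:1 pp1:2 pp2:2 pp3:1
Op 8: write(P1, v0, 113). refcount(pp0)=1 -> write in place. 4 ppages; refcounts: pp0:1 pp1:2 pp2:2 pp3:1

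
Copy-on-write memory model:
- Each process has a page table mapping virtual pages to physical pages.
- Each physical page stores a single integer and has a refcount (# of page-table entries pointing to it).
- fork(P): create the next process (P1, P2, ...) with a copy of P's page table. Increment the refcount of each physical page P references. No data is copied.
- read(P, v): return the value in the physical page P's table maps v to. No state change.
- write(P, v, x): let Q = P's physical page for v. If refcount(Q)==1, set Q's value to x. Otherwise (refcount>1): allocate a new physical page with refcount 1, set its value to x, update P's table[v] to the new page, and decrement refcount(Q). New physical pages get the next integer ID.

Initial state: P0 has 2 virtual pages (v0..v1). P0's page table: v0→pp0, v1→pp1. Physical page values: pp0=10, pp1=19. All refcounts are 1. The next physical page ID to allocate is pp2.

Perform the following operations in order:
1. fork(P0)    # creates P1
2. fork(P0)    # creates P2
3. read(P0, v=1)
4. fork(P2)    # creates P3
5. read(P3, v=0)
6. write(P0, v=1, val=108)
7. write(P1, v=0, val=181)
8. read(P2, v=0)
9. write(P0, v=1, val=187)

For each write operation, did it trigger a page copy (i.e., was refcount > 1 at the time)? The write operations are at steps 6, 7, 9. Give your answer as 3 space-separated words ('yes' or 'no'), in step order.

Op 1: fork(P0) -> P1. 2 ppages; refcounts: pp0:2 pp1:2
Op 2: fork(P0) -> P2. 2 ppages; refcounts: pp0:3 pp1:3
Op 3: read(P0, v1) -> 19. No state change.
Op 4: fork(P2) -> P3. 2 ppages; refcounts: pp0:4 pp1:4
Op 5: read(P3, v0) -> 10. No state change.
Op 6: write(P0, v1, 108). refcount(pp1)=4>1 -> COPY to pp2. 3 ppages; refcounts: pp0:4 pp1:3 pp2:1
Op 7: write(P1, v0, 181). refcount(pp0)=4>1 -> COPY to pp3. 4 ppages; refcounts: pp0:3 pp1:3 pp2:1 pp3:1
Op 8: read(P2, v0) -> 10. No state change.
Op 9: write(P0, v1, 187). refcount(pp2)=1 -> write in place. 4 ppages; refcounts: pp0:3 pp1:3 pp2:1 pp3:1

yes yes no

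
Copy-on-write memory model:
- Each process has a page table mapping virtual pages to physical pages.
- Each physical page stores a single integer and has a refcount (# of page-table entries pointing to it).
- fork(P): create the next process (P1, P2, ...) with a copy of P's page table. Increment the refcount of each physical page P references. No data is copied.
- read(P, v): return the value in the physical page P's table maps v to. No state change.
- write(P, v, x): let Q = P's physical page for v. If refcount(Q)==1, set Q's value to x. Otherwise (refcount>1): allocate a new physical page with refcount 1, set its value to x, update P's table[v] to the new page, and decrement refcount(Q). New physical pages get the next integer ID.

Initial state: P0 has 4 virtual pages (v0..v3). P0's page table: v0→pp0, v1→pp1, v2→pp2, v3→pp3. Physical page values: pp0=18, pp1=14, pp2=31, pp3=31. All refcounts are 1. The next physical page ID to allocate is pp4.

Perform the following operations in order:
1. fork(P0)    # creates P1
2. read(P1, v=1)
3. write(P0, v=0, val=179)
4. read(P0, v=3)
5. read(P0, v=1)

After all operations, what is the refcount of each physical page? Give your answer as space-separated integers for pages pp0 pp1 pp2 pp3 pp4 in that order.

Answer: 1 2 2 2 1

Derivation:
Op 1: fork(P0) -> P1. 4 ppages; refcounts: pp0:2 pp1:2 pp2:2 pp3:2
Op 2: read(P1, v1) -> 14. No state change.
Op 3: write(P0, v0, 179). refcount(pp0)=2>1 -> COPY to pp4. 5 ppages; refcounts: pp0:1 pp1:2 pp2:2 pp3:2 pp4:1
Op 4: read(P0, v3) -> 31. No state change.
Op 5: read(P0, v1) -> 14. No state change.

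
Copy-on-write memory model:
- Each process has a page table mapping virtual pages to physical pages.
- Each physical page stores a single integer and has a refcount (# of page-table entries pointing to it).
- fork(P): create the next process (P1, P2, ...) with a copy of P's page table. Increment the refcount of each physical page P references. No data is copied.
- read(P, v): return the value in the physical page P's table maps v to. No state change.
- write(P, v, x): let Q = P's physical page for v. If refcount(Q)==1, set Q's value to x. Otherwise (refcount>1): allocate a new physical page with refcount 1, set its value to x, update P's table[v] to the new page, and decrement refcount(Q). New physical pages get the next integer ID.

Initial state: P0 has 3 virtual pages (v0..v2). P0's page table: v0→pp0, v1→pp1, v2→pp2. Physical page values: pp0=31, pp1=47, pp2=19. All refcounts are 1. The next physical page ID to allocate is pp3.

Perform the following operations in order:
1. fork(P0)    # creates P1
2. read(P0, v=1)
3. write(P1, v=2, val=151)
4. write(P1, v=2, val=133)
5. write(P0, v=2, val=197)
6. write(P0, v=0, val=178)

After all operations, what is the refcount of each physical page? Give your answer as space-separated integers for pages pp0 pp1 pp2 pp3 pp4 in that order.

Answer: 1 2 1 1 1

Derivation:
Op 1: fork(P0) -> P1. 3 ppages; refcounts: pp0:2 pp1:2 pp2:2
Op 2: read(P0, v1) -> 47. No state change.
Op 3: write(P1, v2, 151). refcount(pp2)=2>1 -> COPY to pp3. 4 ppages; refcounts: pp0:2 pp1:2 pp2:1 pp3:1
Op 4: write(P1, v2, 133). refcount(pp3)=1 -> write in place. 4 ppages; refcounts: pp0:2 pp1:2 pp2:1 pp3:1
Op 5: write(P0, v2, 197). refcount(pp2)=1 -> write in place. 4 ppages; refcounts: pp0:2 pp1:2 pp2:1 pp3:1
Op 6: write(P0, v0, 178). refcount(pp0)=2>1 -> COPY to pp4. 5 ppages; refcounts: pp0:1 pp1:2 pp2:1 pp3:1 pp4:1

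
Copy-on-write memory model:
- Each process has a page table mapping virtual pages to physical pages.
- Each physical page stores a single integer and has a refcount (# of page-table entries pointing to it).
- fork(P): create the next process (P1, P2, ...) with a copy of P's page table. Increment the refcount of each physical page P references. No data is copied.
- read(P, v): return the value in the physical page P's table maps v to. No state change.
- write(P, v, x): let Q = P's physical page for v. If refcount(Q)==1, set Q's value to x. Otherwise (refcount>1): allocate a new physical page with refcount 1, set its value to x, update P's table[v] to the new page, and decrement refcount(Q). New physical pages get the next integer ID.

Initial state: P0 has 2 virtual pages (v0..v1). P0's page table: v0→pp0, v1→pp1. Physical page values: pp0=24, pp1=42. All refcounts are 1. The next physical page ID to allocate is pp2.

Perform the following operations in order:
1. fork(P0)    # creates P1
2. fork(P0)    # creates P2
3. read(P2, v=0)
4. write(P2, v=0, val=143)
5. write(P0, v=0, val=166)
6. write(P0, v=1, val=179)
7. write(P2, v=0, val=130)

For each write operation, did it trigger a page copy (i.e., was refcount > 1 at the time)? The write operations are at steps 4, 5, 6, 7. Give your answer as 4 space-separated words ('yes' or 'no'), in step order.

Op 1: fork(P0) -> P1. 2 ppages; refcounts: pp0:2 pp1:2
Op 2: fork(P0) -> P2. 2 ppages; refcounts: pp0:3 pp1:3
Op 3: read(P2, v0) -> 24. No state change.
Op 4: write(P2, v0, 143). refcount(pp0)=3>1 -> COPY to pp2. 3 ppages; refcounts: pp0:2 pp1:3 pp2:1
Op 5: write(P0, v0, 166). refcount(pp0)=2>1 -> COPY to pp3. 4 ppages; refcounts: pp0:1 pp1:3 pp2:1 pp3:1
Op 6: write(P0, v1, 179). refcount(pp1)=3>1 -> COPY to pp4. 5 ppages; refcounts: pp0:1 pp1:2 pp2:1 pp3:1 pp4:1
Op 7: write(P2, v0, 130). refcount(pp2)=1 -> write in place. 5 ppages; refcounts: pp0:1 pp1:2 pp2:1 pp3:1 pp4:1

yes yes yes no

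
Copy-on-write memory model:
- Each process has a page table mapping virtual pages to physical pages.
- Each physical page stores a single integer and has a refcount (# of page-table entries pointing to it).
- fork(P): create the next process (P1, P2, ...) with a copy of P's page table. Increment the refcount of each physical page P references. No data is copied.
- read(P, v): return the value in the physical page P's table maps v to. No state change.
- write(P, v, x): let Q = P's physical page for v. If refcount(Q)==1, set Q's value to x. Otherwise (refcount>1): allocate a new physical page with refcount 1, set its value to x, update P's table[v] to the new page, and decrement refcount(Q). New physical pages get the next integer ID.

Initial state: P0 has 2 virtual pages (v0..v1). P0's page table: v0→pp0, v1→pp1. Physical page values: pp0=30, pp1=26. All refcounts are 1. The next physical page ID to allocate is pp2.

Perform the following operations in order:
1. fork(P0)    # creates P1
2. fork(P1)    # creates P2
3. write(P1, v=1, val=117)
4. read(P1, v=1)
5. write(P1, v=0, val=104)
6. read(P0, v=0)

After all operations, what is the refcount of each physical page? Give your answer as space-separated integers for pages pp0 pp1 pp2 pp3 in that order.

Answer: 2 2 1 1

Derivation:
Op 1: fork(P0) -> P1. 2 ppages; refcounts: pp0:2 pp1:2
Op 2: fork(P1) -> P2. 2 ppages; refcounts: pp0:3 pp1:3
Op 3: write(P1, v1, 117). refcount(pp1)=3>1 -> COPY to pp2. 3 ppages; refcounts: pp0:3 pp1:2 pp2:1
Op 4: read(P1, v1) -> 117. No state change.
Op 5: write(P1, v0, 104). refcount(pp0)=3>1 -> COPY to pp3. 4 ppages; refcounts: pp0:2 pp1:2 pp2:1 pp3:1
Op 6: read(P0, v0) -> 30. No state change.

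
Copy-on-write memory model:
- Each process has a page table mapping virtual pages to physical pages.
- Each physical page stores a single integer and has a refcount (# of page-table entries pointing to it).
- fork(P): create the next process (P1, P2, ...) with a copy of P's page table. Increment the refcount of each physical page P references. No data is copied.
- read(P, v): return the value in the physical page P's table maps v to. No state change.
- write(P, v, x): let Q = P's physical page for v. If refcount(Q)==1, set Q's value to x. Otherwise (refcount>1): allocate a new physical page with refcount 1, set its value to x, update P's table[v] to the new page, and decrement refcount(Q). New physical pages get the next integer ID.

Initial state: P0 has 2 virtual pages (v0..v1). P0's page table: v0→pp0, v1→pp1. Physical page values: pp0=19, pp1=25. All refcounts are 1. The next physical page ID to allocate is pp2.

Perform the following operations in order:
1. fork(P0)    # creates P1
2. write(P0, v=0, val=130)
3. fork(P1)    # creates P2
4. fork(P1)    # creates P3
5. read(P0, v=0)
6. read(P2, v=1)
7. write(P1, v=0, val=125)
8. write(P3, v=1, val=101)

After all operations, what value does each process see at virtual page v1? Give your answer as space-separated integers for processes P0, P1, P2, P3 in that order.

Answer: 25 25 25 101

Derivation:
Op 1: fork(P0) -> P1. 2 ppages; refcounts: pp0:2 pp1:2
Op 2: write(P0, v0, 130). refcount(pp0)=2>1 -> COPY to pp2. 3 ppages; refcounts: pp0:1 pp1:2 pp2:1
Op 3: fork(P1) -> P2. 3 ppages; refcounts: pp0:2 pp1:3 pp2:1
Op 4: fork(P1) -> P3. 3 ppages; refcounts: pp0:3 pp1:4 pp2:1
Op 5: read(P0, v0) -> 130. No state change.
Op 6: read(P2, v1) -> 25. No state change.
Op 7: write(P1, v0, 125). refcount(pp0)=3>1 -> COPY to pp3. 4 ppages; refcounts: pp0:2 pp1:4 pp2:1 pp3:1
Op 8: write(P3, v1, 101). refcount(pp1)=4>1 -> COPY to pp4. 5 ppages; refcounts: pp0:2 pp1:3 pp2:1 pp3:1 pp4:1
P0: v1 -> pp1 = 25
P1: v1 -> pp1 = 25
P2: v1 -> pp1 = 25
P3: v1 -> pp4 = 101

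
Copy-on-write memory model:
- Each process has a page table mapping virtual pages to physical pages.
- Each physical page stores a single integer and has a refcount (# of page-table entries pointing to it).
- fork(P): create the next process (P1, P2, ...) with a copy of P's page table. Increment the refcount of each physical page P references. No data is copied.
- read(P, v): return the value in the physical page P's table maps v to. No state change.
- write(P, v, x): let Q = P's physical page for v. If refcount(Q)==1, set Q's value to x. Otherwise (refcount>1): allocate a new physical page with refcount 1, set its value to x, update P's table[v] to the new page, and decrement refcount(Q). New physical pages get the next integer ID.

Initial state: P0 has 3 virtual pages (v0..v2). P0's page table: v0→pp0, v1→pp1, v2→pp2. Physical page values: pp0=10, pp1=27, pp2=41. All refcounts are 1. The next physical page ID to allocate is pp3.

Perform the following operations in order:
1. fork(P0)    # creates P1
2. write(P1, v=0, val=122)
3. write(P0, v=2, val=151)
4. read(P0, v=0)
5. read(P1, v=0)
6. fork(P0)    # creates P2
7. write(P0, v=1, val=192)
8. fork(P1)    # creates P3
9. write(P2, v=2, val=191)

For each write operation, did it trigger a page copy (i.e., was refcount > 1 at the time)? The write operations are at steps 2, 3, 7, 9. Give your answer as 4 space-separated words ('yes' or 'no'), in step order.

Op 1: fork(P0) -> P1. 3 ppages; refcounts: pp0:2 pp1:2 pp2:2
Op 2: write(P1, v0, 122). refcount(pp0)=2>1 -> COPY to pp3. 4 ppages; refcounts: pp0:1 pp1:2 pp2:2 pp3:1
Op 3: write(P0, v2, 151). refcount(pp2)=2>1 -> COPY to pp4. 5 ppages; refcounts: pp0:1 pp1:2 pp2:1 pp3:1 pp4:1
Op 4: read(P0, v0) -> 10. No state change.
Op 5: read(P1, v0) -> 122. No state change.
Op 6: fork(P0) -> P2. 5 ppages; refcounts: pp0:2 pp1:3 pp2:1 pp3:1 pp4:2
Op 7: write(P0, v1, 192). refcount(pp1)=3>1 -> COPY to pp5. 6 ppages; refcounts: pp0:2 pp1:2 pp2:1 pp3:1 pp4:2 pp5:1
Op 8: fork(P1) -> P3. 6 ppages; refcounts: pp0:2 pp1:3 pp2:2 pp3:2 pp4:2 pp5:1
Op 9: write(P2, v2, 191). refcount(pp4)=2>1 -> COPY to pp6. 7 ppages; refcounts: pp0:2 pp1:3 pp2:2 pp3:2 pp4:1 pp5:1 pp6:1

yes yes yes yes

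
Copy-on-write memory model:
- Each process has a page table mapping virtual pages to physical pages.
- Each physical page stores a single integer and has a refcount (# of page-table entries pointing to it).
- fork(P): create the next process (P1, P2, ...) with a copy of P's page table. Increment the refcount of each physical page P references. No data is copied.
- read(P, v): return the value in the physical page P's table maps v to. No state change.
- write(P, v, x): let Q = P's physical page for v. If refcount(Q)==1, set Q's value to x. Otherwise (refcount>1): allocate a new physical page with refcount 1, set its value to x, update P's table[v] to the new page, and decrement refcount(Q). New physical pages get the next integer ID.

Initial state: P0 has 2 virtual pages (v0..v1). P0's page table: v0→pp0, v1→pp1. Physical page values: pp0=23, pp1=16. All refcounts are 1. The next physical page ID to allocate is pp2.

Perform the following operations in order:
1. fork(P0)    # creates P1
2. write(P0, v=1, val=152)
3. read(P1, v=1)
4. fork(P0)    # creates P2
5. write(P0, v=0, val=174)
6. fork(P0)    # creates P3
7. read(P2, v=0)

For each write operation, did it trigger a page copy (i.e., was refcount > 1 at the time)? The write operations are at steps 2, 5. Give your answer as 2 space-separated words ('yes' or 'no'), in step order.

Op 1: fork(P0) -> P1. 2 ppages; refcounts: pp0:2 pp1:2
Op 2: write(P0, v1, 152). refcount(pp1)=2>1 -> COPY to pp2. 3 ppages; refcounts: pp0:2 pp1:1 pp2:1
Op 3: read(P1, v1) -> 16. No state change.
Op 4: fork(P0) -> P2. 3 ppages; refcounts: pp0:3 pp1:1 pp2:2
Op 5: write(P0, v0, 174). refcount(pp0)=3>1 -> COPY to pp3. 4 ppages; refcounts: pp0:2 pp1:1 pp2:2 pp3:1
Op 6: fork(P0) -> P3. 4 ppages; refcounts: pp0:2 pp1:1 pp2:3 pp3:2
Op 7: read(P2, v0) -> 23. No state change.

yes yes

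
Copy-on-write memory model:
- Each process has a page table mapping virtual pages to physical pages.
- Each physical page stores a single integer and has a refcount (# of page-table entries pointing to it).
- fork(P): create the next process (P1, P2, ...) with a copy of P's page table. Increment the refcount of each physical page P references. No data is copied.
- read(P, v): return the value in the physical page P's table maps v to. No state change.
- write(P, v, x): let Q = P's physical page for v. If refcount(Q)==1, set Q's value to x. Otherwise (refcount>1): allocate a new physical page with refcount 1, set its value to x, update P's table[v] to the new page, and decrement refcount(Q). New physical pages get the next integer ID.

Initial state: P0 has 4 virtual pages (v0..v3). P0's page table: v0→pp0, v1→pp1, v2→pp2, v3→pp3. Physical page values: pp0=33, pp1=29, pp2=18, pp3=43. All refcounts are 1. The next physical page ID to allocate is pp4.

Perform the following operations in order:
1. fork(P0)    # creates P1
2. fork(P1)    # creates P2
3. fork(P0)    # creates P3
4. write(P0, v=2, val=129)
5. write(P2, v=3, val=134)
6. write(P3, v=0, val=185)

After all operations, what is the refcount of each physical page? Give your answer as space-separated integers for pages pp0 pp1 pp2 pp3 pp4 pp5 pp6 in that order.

Op 1: fork(P0) -> P1. 4 ppages; refcounts: pp0:2 pp1:2 pp2:2 pp3:2
Op 2: fork(P1) -> P2. 4 ppages; refcounts: pp0:3 pp1:3 pp2:3 pp3:3
Op 3: fork(P0) -> P3. 4 ppages; refcounts: pp0:4 pp1:4 pp2:4 pp3:4
Op 4: write(P0, v2, 129). refcount(pp2)=4>1 -> COPY to pp4. 5 ppages; refcounts: pp0:4 pp1:4 pp2:3 pp3:4 pp4:1
Op 5: write(P2, v3, 134). refcount(pp3)=4>1 -> COPY to pp5. 6 ppages; refcounts: pp0:4 pp1:4 pp2:3 pp3:3 pp4:1 pp5:1
Op 6: write(P3, v0, 185). refcount(pp0)=4>1 -> COPY to pp6. 7 ppages; refcounts: pp0:3 pp1:4 pp2:3 pp3:3 pp4:1 pp5:1 pp6:1

Answer: 3 4 3 3 1 1 1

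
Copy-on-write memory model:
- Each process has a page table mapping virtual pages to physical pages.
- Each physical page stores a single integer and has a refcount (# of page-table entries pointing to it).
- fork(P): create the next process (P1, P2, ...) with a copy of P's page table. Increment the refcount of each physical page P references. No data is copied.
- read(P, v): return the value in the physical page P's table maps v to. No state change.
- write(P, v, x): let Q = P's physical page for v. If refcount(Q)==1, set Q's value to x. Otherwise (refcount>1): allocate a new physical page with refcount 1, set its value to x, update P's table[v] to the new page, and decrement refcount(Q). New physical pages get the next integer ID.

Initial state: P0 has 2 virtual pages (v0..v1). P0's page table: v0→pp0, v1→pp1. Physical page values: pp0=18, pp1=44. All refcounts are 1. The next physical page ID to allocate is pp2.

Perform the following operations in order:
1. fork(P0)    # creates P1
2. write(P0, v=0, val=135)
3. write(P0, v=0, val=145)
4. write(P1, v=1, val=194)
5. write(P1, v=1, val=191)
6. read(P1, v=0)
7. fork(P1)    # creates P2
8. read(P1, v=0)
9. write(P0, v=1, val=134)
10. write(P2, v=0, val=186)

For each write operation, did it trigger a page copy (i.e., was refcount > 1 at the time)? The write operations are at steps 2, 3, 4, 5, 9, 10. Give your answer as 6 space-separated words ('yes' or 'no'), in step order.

Op 1: fork(P0) -> P1. 2 ppages; refcounts: pp0:2 pp1:2
Op 2: write(P0, v0, 135). refcount(pp0)=2>1 -> COPY to pp2. 3 ppages; refcounts: pp0:1 pp1:2 pp2:1
Op 3: write(P0, v0, 145). refcount(pp2)=1 -> write in place. 3 ppages; refcounts: pp0:1 pp1:2 pp2:1
Op 4: write(P1, v1, 194). refcount(pp1)=2>1 -> COPY to pp3. 4 ppages; refcounts: pp0:1 pp1:1 pp2:1 pp3:1
Op 5: write(P1, v1, 191). refcount(pp3)=1 -> write in place. 4 ppages; refcounts: pp0:1 pp1:1 pp2:1 pp3:1
Op 6: read(P1, v0) -> 18. No state change.
Op 7: fork(P1) -> P2. 4 ppages; refcounts: pp0:2 pp1:1 pp2:1 pp3:2
Op 8: read(P1, v0) -> 18. No state change.
Op 9: write(P0, v1, 134). refcount(pp1)=1 -> write in place. 4 ppages; refcounts: pp0:2 pp1:1 pp2:1 pp3:2
Op 10: write(P2, v0, 186). refcount(pp0)=2>1 -> COPY to pp4. 5 ppages; refcounts: pp0:1 pp1:1 pp2:1 pp3:2 pp4:1

yes no yes no no yes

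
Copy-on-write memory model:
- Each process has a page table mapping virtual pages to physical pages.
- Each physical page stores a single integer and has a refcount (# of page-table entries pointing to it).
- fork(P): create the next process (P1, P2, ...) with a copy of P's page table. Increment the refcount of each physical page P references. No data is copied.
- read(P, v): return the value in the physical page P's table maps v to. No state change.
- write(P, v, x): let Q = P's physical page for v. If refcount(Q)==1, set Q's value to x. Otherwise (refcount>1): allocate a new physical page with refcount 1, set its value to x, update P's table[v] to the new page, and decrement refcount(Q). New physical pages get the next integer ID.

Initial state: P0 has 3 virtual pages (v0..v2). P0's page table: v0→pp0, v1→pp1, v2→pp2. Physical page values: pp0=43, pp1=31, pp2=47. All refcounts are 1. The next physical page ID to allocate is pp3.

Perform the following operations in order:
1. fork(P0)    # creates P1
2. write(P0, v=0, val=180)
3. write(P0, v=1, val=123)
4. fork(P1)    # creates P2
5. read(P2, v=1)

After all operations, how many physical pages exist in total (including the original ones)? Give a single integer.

Answer: 5

Derivation:
Op 1: fork(P0) -> P1. 3 ppages; refcounts: pp0:2 pp1:2 pp2:2
Op 2: write(P0, v0, 180). refcount(pp0)=2>1 -> COPY to pp3. 4 ppages; refcounts: pp0:1 pp1:2 pp2:2 pp3:1
Op 3: write(P0, v1, 123). refcount(pp1)=2>1 -> COPY to pp4. 5 ppages; refcounts: pp0:1 pp1:1 pp2:2 pp3:1 pp4:1
Op 4: fork(P1) -> P2. 5 ppages; refcounts: pp0:2 pp1:2 pp2:3 pp3:1 pp4:1
Op 5: read(P2, v1) -> 31. No state change.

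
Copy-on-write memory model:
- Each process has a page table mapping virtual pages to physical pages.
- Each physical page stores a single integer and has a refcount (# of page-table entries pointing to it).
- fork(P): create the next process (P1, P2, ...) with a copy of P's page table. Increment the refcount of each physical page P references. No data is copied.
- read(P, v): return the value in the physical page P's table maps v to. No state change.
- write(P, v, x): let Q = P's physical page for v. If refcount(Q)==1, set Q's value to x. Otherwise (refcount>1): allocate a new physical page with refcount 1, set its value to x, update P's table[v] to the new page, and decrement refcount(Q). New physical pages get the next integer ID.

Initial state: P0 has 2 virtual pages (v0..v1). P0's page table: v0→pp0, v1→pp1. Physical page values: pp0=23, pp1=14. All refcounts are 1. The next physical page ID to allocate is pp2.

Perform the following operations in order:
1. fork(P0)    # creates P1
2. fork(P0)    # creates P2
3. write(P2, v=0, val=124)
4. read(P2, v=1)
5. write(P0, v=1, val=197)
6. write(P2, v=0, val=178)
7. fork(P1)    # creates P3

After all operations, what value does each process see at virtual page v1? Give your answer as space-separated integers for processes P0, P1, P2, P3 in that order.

Op 1: fork(P0) -> P1. 2 ppages; refcounts: pp0:2 pp1:2
Op 2: fork(P0) -> P2. 2 ppages; refcounts: pp0:3 pp1:3
Op 3: write(P2, v0, 124). refcount(pp0)=3>1 -> COPY to pp2. 3 ppages; refcounts: pp0:2 pp1:3 pp2:1
Op 4: read(P2, v1) -> 14. No state change.
Op 5: write(P0, v1, 197). refcount(pp1)=3>1 -> COPY to pp3. 4 ppages; refcounts: pp0:2 pp1:2 pp2:1 pp3:1
Op 6: write(P2, v0, 178). refcount(pp2)=1 -> write in place. 4 ppages; refcounts: pp0:2 pp1:2 pp2:1 pp3:1
Op 7: fork(P1) -> P3. 4 ppages; refcounts: pp0:3 pp1:3 pp2:1 pp3:1
P0: v1 -> pp3 = 197
P1: v1 -> pp1 = 14
P2: v1 -> pp1 = 14
P3: v1 -> pp1 = 14

Answer: 197 14 14 14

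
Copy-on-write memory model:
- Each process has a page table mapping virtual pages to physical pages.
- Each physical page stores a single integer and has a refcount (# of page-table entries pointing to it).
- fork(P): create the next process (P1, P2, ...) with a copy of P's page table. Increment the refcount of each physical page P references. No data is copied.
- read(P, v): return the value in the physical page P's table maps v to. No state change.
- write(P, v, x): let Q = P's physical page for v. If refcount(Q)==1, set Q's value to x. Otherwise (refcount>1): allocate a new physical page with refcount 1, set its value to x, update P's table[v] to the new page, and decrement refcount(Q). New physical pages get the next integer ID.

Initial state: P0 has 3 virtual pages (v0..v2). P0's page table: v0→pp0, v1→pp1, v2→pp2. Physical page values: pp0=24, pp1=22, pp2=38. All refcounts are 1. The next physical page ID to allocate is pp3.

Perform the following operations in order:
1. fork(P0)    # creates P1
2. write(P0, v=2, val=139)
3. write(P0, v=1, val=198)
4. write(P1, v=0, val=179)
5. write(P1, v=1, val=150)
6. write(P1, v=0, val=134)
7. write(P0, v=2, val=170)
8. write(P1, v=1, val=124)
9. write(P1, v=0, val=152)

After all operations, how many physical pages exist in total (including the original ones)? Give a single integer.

Answer: 6

Derivation:
Op 1: fork(P0) -> P1. 3 ppages; refcounts: pp0:2 pp1:2 pp2:2
Op 2: write(P0, v2, 139). refcount(pp2)=2>1 -> COPY to pp3. 4 ppages; refcounts: pp0:2 pp1:2 pp2:1 pp3:1
Op 3: write(P0, v1, 198). refcount(pp1)=2>1 -> COPY to pp4. 5 ppages; refcounts: pp0:2 pp1:1 pp2:1 pp3:1 pp4:1
Op 4: write(P1, v0, 179). refcount(pp0)=2>1 -> COPY to pp5. 6 ppages; refcounts: pp0:1 pp1:1 pp2:1 pp3:1 pp4:1 pp5:1
Op 5: write(P1, v1, 150). refcount(pp1)=1 -> write in place. 6 ppages; refcounts: pp0:1 pp1:1 pp2:1 pp3:1 pp4:1 pp5:1
Op 6: write(P1, v0, 134). refcount(pp5)=1 -> write in place. 6 ppages; refcounts: pp0:1 pp1:1 pp2:1 pp3:1 pp4:1 pp5:1
Op 7: write(P0, v2, 170). refcount(pp3)=1 -> write in place. 6 ppages; refcounts: pp0:1 pp1:1 pp2:1 pp3:1 pp4:1 pp5:1
Op 8: write(P1, v1, 124). refcount(pp1)=1 -> write in place. 6 ppages; refcounts: pp0:1 pp1:1 pp2:1 pp3:1 pp4:1 pp5:1
Op 9: write(P1, v0, 152). refcount(pp5)=1 -> write in place. 6 ppages; refcounts: pp0:1 pp1:1 pp2:1 pp3:1 pp4:1 pp5:1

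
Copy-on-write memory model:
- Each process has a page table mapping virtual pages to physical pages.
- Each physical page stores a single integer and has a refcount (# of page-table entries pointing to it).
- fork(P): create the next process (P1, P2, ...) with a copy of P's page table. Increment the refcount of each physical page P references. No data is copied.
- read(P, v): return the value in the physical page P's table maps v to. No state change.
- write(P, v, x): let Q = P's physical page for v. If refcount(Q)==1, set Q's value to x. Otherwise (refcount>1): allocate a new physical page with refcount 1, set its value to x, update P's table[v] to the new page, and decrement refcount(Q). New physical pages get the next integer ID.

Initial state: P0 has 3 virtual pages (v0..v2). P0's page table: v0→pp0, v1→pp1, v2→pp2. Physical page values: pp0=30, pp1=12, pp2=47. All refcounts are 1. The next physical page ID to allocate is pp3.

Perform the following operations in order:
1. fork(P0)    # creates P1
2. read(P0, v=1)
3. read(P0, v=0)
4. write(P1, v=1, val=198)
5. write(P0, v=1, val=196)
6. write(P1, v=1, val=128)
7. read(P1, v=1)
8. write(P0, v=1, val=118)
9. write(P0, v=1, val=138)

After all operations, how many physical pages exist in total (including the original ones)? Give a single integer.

Op 1: fork(P0) -> P1. 3 ppages; refcounts: pp0:2 pp1:2 pp2:2
Op 2: read(P0, v1) -> 12. No state change.
Op 3: read(P0, v0) -> 30. No state change.
Op 4: write(P1, v1, 198). refcount(pp1)=2>1 -> COPY to pp3. 4 ppages; refcounts: pp0:2 pp1:1 pp2:2 pp3:1
Op 5: write(P0, v1, 196). refcount(pp1)=1 -> write in place. 4 ppages; refcounts: pp0:2 pp1:1 pp2:2 pp3:1
Op 6: write(P1, v1, 128). refcount(pp3)=1 -> write in place. 4 ppages; refcounts: pp0:2 pp1:1 pp2:2 pp3:1
Op 7: read(P1, v1) -> 128. No state change.
Op 8: write(P0, v1, 118). refcount(pp1)=1 -> write in place. 4 ppages; refcounts: pp0:2 pp1:1 pp2:2 pp3:1
Op 9: write(P0, v1, 138). refcount(pp1)=1 -> write in place. 4 ppages; refcounts: pp0:2 pp1:1 pp2:2 pp3:1

Answer: 4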